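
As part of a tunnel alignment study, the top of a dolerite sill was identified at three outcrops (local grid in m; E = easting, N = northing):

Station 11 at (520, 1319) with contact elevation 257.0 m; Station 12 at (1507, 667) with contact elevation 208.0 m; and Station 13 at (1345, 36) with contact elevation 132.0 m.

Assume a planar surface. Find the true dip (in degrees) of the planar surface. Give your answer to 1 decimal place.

Let the plane be z = a·E + b·N + c.
Station 12−Station 11: 987a − 652b = −49;  Station 13−Station 11: 825a − 1283b = −125.
Solving gives a = 0.02558, b = 0.11388.
Gradient magnitude |∇z| = √(a² + b²) = √(0.00065 + 0.01297) = 0.11671.
True dip = arctan(0.11671) = 6.7°, dipping toward SSW (azimuth ≈ 193°).

6.7°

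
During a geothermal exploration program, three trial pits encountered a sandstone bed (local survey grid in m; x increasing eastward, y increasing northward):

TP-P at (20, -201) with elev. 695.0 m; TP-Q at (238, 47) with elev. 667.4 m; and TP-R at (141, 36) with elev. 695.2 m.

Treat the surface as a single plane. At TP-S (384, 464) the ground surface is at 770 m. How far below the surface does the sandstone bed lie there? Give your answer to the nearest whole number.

82 m

Two edge vectors: TP-P→TP-Q = (218, 248, -27.6), TP-P→TP-R = (121, 237, 0.2).
Normal n = (TP-P→TP-Q) × (TP-P→TP-R) = (6590.8, -3383.2, 21658).
So ∂z/∂x = −n_x/n_z = −0.30431 and ∂z/∂y = −n_y/n_z = 0.15621.
Intercept c from TP-P: 695 + 6.09 + 31.40 = 732.48.
At (384, 464): z_contact = −116.9 + 72.5 + 732.48 = 688.1 m.
Depth below ground = 770 − 688.1 = 82 m.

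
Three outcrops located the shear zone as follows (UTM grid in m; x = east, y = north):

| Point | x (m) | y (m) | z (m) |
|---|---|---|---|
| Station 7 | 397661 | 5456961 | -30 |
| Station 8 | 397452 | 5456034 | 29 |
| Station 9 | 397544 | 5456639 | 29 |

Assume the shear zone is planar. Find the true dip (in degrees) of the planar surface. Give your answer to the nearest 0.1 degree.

Two edge vectors: Station 7→Station 8 = (-209, -927, 59), Station 7→Station 9 = (-117, -322, 59).
Normal n = (Station 7→Station 8) × (Station 7→Station 9) = (-35695, 5428, -41161).
So ∂z/∂x = −n_x/n_z = −0.86720 and ∂z/∂y = −n_y/n_z = 0.13187.
Gradient magnitude |∇z| = √(a² + b²) = √(0.75204 + 0.01739) = 0.87717.
True dip = arctan(0.87717) = 41.3°, dipping toward E (azimuth ≈ 099°).

41.3°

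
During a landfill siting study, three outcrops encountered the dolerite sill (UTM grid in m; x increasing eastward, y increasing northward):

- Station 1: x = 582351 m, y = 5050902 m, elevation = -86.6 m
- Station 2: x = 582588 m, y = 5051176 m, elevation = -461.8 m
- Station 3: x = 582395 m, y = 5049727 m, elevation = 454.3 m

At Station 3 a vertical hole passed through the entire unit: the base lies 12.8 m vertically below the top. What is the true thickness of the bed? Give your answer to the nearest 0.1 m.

8.5 m

Let the plane be z = a·x + b·y + c.
Station 2−Station 1: 237a + 274b = −375.2;  Station 3−Station 1: 44a − 1175b = 540.9.
Solving gives a = −1.00731, b = −0.49806.
|∇z| = √(a²+b²) = 1.12371, so dip δ = arctan(1.12371) = 48.33°.
True thickness = vertical thickness × cos δ = 12.8 × cos 48.33° = 8.5 m.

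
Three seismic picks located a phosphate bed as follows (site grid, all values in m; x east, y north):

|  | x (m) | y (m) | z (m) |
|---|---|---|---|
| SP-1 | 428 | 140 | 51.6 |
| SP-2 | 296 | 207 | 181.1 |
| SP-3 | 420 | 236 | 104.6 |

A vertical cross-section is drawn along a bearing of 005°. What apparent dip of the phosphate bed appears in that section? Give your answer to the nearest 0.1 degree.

Two edge vectors: SP-1→SP-2 = (-132, 67, 129.5), SP-1→SP-3 = (-8, 96, 53).
Normal n = (SP-1→SP-2) × (SP-1→SP-3) = (-8881, 5960, -12136).
So ∂z/∂x = −n_x/n_z = −0.73179 and ∂z/∂y = −n_y/n_z = 0.49110.
Unit vector along 005° is (sin 5°, cos 5°) = (0.0872, 0.9962).
Slope in that direction = a·(0.0872) + b·(0.9962) = 0.42545.
Apparent dip = arctan|0.42545| = 23.0° (true dip is 41.4°, so apparent ≤ true as expected).

23.0°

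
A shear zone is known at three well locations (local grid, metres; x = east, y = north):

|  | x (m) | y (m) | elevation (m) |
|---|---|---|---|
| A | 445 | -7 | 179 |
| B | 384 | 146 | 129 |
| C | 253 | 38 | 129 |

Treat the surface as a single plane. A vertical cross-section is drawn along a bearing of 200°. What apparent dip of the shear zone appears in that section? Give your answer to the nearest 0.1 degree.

Two edge vectors: A→B = (-61, 153, -50), A→C = (-192, 45, -50).
Normal n = (A→B) × (A→C) = (-5400, 6550, 26631).
So ∂z/∂x = −n_x/n_z = 0.20277 and ∂z/∂y = −n_y/n_z = −0.24595.
Unit vector along 200° is (sin 200°, cos 200°) = (-0.3420, -0.9397).
Slope in that direction = a·(-0.3420) + b·(-0.9397) = 0.16177.
Apparent dip = arctan|0.16177| = 9.2° (true dip is 17.7°, so apparent ≤ true as expected).

9.2°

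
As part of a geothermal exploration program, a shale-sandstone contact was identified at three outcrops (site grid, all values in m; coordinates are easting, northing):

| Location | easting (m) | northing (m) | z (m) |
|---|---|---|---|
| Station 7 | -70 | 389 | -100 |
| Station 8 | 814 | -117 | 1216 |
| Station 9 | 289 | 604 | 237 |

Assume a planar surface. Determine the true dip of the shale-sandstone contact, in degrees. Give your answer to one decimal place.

Two edge vectors: Station 7→Station 8 = (884, -506, 1316), Station 7→Station 9 = (359, 215, 337).
Normal n = (Station 7→Station 8) × (Station 7→Station 9) = (-453462, 174536, 371714).
So ∂z/∂easting = −n_x/n_z = 1.21992 and ∂z/∂northing = −n_y/n_z = −0.46954.
Gradient magnitude |∇z| = √(a² + b²) = √(1.48821 + 0.22047) = 1.30717.
True dip = arctan(1.30717) = 52.6°, dipping toward WNW (azimuth ≈ 291°).

52.6°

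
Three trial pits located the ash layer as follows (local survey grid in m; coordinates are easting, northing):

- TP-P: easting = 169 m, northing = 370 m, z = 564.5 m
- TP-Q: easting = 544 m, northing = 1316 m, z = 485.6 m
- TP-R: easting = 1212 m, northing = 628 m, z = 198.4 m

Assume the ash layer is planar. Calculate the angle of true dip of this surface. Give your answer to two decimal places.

Let the plane be z = a·easting + b·northing + c.
TP-Q−TP-P: 375a + 946b = −78.9;  TP-R−TP-P: 1043a + 258b = −366.1.
Solving gives a = −0.36629, b = 0.06180.
Gradient magnitude |∇z| = √(a² + b²) = √(0.13417 + 0.00382) = 0.37147.
True dip = arctan(0.37147) = 20.38°, dipping toward E (azimuth ≈ 100°).

20.38°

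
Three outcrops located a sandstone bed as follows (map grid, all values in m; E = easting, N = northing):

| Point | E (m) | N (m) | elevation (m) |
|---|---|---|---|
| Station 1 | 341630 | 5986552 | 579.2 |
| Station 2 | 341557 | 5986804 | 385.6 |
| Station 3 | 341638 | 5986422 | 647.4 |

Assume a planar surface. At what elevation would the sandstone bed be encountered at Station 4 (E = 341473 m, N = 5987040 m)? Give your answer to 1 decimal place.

187.6 m

Two edge vectors: Station 1→Station 2 = (-73, 252, -193.6), Station 1→Station 3 = (8, -130, 68.2).
Normal n = (Station 1→Station 2) × (Station 1→Station 3) = (-7981.6, 3429.8, 7474).
So ∂z/∂E = −n_x/n_z = 1.067915440 and ∂z/∂N = −n_y/n_z = −0.458897511.
Intercept c from Station 1: 579.2 − 364831.95 + 2747213.81 = 2382961.06.
At (341473, 5987040): z = 364664.3 − 2747437.8 + 2382961.06 = 187.6 m.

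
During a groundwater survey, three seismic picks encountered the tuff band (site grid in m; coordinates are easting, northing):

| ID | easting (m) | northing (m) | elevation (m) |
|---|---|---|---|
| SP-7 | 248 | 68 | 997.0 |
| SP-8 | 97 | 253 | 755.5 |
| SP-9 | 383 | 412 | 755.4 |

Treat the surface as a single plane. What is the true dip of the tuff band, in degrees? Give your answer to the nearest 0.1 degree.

45.8°

Let the plane be z = a·easting + b·northing + c.
SP-8−SP-7: −151a + 185b = −241.5;  SP-9−SP-7: 135a + 344b = −241.6.
Solving gives a = 0.49897, b = −0.89814.
Gradient magnitude |∇z| = √(a² + b²) = √(0.24897 + 0.80666) = 1.02744.
True dip = arctan(1.02744) = 45.8°, dipping toward NNW (azimuth ≈ 331°).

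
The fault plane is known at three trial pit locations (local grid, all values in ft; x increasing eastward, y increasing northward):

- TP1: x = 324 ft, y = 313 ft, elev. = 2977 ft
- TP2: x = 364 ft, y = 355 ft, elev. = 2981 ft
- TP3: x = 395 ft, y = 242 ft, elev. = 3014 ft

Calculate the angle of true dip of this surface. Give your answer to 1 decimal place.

20.6°

Two edge vectors: TP1→TP2 = (40, 42, 4), TP1→TP3 = (71, -71, 37).
Normal n = (TP1→TP2) × (TP1→TP3) = (1838, -1196, -5822).
So ∂z/∂x = −n_x/n_z = 0.31570 and ∂z/∂y = −n_y/n_z = −0.20543.
Gradient magnitude |∇z| = √(a² + b²) = √(0.09967 + 0.04220) = 0.37665.
True dip = arctan(0.37665) = 20.6°, dipping toward WNW (azimuth ≈ 303°).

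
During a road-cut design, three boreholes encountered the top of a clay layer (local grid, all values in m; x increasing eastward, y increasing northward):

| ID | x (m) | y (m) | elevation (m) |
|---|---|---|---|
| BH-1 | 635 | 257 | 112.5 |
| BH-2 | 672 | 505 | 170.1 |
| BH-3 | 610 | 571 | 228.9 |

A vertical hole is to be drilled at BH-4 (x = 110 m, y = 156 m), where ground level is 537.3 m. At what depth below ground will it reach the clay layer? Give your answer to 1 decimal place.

139.7 m

Let the plane be z = a·x + b·y + c.
BH-2−BH-1: 37a + 248b = 57.6;  BH-3−BH-1: −25a + 314b = 116.4.
Solving gives a = −0.60505, b = 0.32253.
Then c = 112.5 − a·635 − b·257 = 413.82.
At (110, 156): z_contact = −66.56 + 50.31 + 413.82 = 397.58 m.
Depth below ground = 537.3 − 397.58 = 139.7 m.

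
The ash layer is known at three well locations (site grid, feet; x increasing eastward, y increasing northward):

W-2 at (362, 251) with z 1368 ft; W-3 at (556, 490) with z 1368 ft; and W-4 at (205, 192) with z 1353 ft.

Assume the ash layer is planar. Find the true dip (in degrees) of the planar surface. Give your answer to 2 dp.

Two edge vectors: W-2→W-3 = (194, 239, 0), W-2→W-4 = (-157, -59, -15).
Normal n = (W-2→W-3) × (W-2→W-4) = (-3585, 2910, 26077).
So ∂z/∂x = −n_x/n_z = 0.13748 and ∂z/∂y = −n_y/n_z = −0.11159.
Gradient magnitude |∇z| = √(a² + b²) = √(0.01890 + 0.01245) = 0.17707.
True dip = arctan(0.17707) = 10.04°, dipping toward NW (azimuth ≈ 309°).

10.04°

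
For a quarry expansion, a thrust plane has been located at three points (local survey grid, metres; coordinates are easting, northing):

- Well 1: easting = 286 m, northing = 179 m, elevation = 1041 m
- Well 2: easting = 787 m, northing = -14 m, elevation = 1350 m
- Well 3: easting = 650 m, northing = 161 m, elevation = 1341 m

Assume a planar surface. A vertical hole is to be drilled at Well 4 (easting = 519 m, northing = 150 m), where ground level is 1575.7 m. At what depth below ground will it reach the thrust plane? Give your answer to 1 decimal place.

353.5 m

Let the plane be z = a·easting + b·northing + c.
Well 2−Well 1: 501a − 193b = 309;  Well 3−Well 1: 364a − 18b = 300.
Solving gives a = 0.85472, b = 0.61770.
Then c = 1041 − a·286 − b·179 = 685.98.
At (519, 150): z_contact = 443.60 + 92.65 + 685.98 = 1222.24 m.
Depth below ground = 1575.7 − 1222.24 = 353.5 m.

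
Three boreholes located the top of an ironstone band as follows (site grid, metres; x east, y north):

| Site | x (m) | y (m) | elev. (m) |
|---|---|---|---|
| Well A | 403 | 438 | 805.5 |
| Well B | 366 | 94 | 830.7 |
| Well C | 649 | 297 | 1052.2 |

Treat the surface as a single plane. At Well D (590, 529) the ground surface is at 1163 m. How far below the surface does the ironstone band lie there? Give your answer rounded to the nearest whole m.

Two edge vectors: Well A→Well B = (-37, -344, 25.2), Well A→Well C = (246, -141, 246.7).
Normal n = (Well A→Well B) × (Well A→Well C) = (-81311.6, 15327.1, 89841).
So ∂z/∂x = −n_x/n_z = 0.90506 and ∂z/∂y = −n_y/n_z = −0.17060.
Intercept c from Well A: 805.5 − 364.74 + 74.72 = 515.48.
At (590, 529): z_contact = 534.0 − 90.2 + 515.48 = 959.2 m.
Depth below ground = 1163 − 959.2 = 204 m.

204 m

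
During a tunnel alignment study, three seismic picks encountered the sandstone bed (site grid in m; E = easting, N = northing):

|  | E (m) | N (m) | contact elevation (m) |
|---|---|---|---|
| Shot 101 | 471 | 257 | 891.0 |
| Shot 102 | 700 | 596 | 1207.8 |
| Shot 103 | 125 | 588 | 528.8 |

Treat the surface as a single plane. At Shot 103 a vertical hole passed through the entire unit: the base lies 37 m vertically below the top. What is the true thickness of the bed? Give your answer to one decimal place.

Let the plane be z = a·E + b·N + c.
Shot 102−Shot 101: 229a + 339b = 316.8;  Shot 103−Shot 101: −346a + 331b = −362.2.
Solving gives a = 1.17895, b = 0.13811.
|∇z| = √(a²+b²) = 1.18701, so dip δ = arctan(1.18701) = 49.89°.
True thickness = vertical thickness × cos δ = 37 × cos 49.89° = 23.8 m.

23.8 m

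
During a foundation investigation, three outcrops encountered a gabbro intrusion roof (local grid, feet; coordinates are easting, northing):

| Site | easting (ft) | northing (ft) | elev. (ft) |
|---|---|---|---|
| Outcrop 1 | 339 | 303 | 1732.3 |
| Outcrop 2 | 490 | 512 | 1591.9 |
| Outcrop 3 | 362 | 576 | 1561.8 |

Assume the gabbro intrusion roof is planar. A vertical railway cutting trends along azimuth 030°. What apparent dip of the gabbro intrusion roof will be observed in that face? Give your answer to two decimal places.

Two edge vectors: Outcrop 1→Outcrop 2 = (151, 209, -140.4), Outcrop 1→Outcrop 3 = (23, 273, -170.5).
Normal n = (Outcrop 1→Outcrop 2) × (Outcrop 1→Outcrop 3) = (2694.7, 22516.3, 36416).
So ∂z/∂easting = −n_x/n_z = −0.07400 and ∂z/∂northing = −n_y/n_z = −0.61831.
Unit vector along 030° is (sin 30°, cos 30°) = (0.5000, 0.8660).
Slope in that direction = a·(0.5000) + b·(0.8660) = −0.57247.
Apparent dip = arctan|0.57247| = 29.79° (true dip is 31.9°, so apparent ≤ true as expected).

29.79°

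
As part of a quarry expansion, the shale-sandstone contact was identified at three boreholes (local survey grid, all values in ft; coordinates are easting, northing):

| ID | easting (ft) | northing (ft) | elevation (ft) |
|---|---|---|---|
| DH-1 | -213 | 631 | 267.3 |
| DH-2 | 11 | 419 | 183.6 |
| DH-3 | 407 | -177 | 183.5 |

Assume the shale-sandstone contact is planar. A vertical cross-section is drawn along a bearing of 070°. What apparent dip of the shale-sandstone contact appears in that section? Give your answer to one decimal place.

Two edge vectors: DH-1→DH-2 = (224, -212, -83.7), DH-1→DH-3 = (620, -808, -83.8).
Normal n = (DH-1→DH-2) × (DH-1→DH-3) = (-49864, -33122.8, -49552).
So ∂z/∂easting = −n_x/n_z = −1.00630 and ∂z/∂northing = −n_y/n_z = −0.66845.
Unit vector along 070° is (sin 70°, cos 70°) = (0.9397, 0.3420).
Slope in that direction = a·(0.9397) + b·(0.3420) = −1.17423.
Apparent dip = arctan|1.17423| = 49.6° (true dip is 50.4°, so apparent ≤ true as expected).

49.6°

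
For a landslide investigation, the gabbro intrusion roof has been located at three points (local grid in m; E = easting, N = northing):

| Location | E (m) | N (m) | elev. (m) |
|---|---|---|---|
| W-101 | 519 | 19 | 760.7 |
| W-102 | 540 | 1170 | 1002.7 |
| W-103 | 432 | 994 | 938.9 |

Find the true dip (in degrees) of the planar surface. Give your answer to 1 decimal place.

Let the plane be z = a·E + b·N + c.
W-102−W-101: 21a + 1151b = 242;  W-103−W-101: −87a + 975b = 178.2.
Solving gives a = 0.25571, b = 0.20559.
Gradient magnitude |∇z| = √(a² + b²) = √(0.06539 + 0.04227) = 0.32811.
True dip = arctan(0.32811) = 18.2°, dipping toward SW (azimuth ≈ 231°).

18.2°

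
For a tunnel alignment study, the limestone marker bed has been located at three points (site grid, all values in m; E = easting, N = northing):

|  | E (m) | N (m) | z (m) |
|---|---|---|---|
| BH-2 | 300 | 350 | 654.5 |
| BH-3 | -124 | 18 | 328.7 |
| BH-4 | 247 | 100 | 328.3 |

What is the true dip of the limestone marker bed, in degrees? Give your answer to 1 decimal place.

Two edge vectors: BH-2→BH-3 = (-424, -332, -325.8), BH-2→BH-4 = (-53, -250, -326.2).
Normal n = (BH-2→BH-3) × (BH-2→BH-4) = (26848.4, -121041.4, 88404).
So ∂z/∂E = −n_x/n_z = −0.30370 and ∂z/∂N = −n_y/n_z = 1.36918.
Gradient magnitude |∇z| = √(a² + b²) = √(0.09223 + 1.87467) = 1.40246.
True dip = arctan(1.40246) = 54.5°, dipping toward SSE (azimuth ≈ 167°).

54.5°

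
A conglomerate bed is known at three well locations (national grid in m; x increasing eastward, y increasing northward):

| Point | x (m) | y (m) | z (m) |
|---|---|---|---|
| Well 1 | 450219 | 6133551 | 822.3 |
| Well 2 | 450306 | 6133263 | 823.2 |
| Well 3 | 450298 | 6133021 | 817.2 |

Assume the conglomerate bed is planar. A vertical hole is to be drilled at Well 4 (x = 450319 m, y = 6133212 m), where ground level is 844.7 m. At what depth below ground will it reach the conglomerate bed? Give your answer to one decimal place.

Let the plane be z = a·x + b·y + c.
Well 2−Well 1: 87a − 288b = 0.9;  Well 3−Well 1: 79a − 530b = −5.1.
Solving gives a = 0.083303365, b = 0.022039558.
Then c = 822.3 − a·450219 − b·6133551 = −171863.21.
At (450319, 6133212): z_contact = 37513.09 + 135173.28 − 171863.21 = 823.16 m.
Depth below ground = 844.7 − 823.16 = 21.5 m.

21.5 m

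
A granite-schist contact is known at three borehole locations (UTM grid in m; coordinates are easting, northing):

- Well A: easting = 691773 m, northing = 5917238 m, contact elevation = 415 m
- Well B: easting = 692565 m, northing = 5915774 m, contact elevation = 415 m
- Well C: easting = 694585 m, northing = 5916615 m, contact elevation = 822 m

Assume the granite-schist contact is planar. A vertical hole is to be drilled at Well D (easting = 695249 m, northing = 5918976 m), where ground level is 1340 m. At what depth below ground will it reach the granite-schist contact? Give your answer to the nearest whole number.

199 m

Two edge vectors: Well A→Well B = (792, -1464, 0), Well A→Well C = (2812, -623, 407).
Normal n = (Well A→Well B) × (Well A→Well C) = (-595848, -322344, 3623352).
So ∂z/∂easting = −n_x/n_z = 0.16444662 and ∂z/∂northing = −n_y/n_z = 0.08896293.
Intercept c from Well A: 415 − 113759.73 − 526414.81 = −639759.55.
At (695249, 5918976): z_contact = 114331.4 + 526569.4 − 639759.55 = 1141.2 m.
Depth below ground = 1340 − 1141.2 = 199 m.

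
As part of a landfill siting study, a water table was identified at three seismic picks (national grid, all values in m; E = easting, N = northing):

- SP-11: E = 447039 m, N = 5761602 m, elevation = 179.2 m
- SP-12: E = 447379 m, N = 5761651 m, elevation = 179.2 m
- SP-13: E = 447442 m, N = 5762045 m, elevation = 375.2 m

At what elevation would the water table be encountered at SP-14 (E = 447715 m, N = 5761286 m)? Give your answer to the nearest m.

-31 m

Let the plane be z = a·E + b·N + c.
SP-12−SP-11: 340a + 49b = 0;  SP-13−SP-11: 403a + 443b = 196.
Solving gives a = −0.07338412, b = 0.50919594.
Then c = 179.2 − a·447039 − b·5761602 = −2900799.57.
At (447715, 5761286): z = −32855.2 + 2933623.4 − 2900799.57 = -31.3 m.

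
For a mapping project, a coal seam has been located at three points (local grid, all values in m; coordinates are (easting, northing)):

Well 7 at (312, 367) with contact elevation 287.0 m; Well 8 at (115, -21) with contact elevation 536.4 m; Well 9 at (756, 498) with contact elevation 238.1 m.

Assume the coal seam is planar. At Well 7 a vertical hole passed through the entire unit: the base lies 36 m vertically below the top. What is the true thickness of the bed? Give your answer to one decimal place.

Two edge vectors: Well 7→Well 8 = (-197, -388, 249.4), Well 7→Well 9 = (444, 131, -48.9).
Normal n = (Well 7→Well 8) × (Well 7→Well 9) = (-13698.2, 101100.3, 146465).
So ∂z/∂E = −n_x/n_z = 0.09353 and ∂z/∂N = −n_y/n_z = −0.69027.
|∇z| = √(a²+b²) = 0.69658, so dip δ = arctan(0.69658) = 34.86°.
True thickness = vertical thickness × cos δ = 36 × cos 34.86° = 29.5 m.

29.5 m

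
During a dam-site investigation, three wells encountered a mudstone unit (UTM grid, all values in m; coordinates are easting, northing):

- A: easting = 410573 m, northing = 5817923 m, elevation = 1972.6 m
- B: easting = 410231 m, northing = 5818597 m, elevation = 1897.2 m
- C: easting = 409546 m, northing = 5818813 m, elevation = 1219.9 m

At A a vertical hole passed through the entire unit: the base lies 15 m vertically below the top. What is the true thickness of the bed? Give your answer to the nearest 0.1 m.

9.5 m

Let the plane be z = a·easting + b·northing + c.
B−A: −342a + 674b = −75.4;  C−A: −1027a + 890b = −752.7.
Solving gives a = 1.13510, b = 0.46410.
|∇z| = √(a²+b²) = 1.22632, so dip δ = arctan(1.22632) = 50.80°.
True thickness = vertical thickness × cos δ = 15 × cos 50.80° = 9.5 m.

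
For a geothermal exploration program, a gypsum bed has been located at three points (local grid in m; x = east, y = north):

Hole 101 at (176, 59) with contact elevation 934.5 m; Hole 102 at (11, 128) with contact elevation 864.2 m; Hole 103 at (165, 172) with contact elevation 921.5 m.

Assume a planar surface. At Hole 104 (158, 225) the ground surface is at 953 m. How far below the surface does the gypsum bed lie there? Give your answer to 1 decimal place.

Two edge vectors: Hole 101→Hole 102 = (-165, 69, -70.3), Hole 101→Hole 103 = (-11, 113, -13).
Normal n = (Hole 101→Hole 102) × (Hole 101→Hole 103) = (7046.9, -1371.7, -17886).
So ∂z/∂x = −n_x/n_z = 0.39399 and ∂z/∂y = −n_y/n_z = −0.07669.
Intercept c from Hole 101: 934.5 − 69.34 + 4.52 = 869.68.
At (158, 225): z_contact = 62.25 − 17.26 + 869.68 = 914.68 m.
Depth below ground = 953 − 914.68 = 38.3 m.

38.3 m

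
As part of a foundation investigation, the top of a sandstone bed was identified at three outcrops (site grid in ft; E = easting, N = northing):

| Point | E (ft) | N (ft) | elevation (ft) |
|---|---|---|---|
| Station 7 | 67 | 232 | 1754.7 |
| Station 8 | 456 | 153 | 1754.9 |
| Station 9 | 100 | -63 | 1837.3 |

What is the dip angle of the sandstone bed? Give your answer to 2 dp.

Two edge vectors: Station 7→Station 8 = (389, -79, 0.2), Station 7→Station 9 = (33, -295, 82.6).
Normal n = (Station 7→Station 8) × (Station 7→Station 9) = (-6466.4, -32124.8, -112148).
So ∂z/∂E = −n_x/n_z = −0.05766 and ∂z/∂N = −n_y/n_z = −0.28645.
Gradient magnitude |∇z| = √(a² + b²) = √(0.00332 + 0.08205) = 0.29220.
True dip = arctan(0.29220) = 16.29°, dipping toward NNE (azimuth ≈ 011°).

16.29°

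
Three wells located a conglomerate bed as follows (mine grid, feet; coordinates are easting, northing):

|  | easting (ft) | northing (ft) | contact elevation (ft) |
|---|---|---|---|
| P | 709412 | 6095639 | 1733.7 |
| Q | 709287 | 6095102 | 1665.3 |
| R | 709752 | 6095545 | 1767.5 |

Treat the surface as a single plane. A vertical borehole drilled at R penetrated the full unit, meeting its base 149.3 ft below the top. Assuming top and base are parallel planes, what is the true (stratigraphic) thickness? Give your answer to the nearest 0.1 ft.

147.4 ft

Two edge vectors: P→Q = (-125, -537, -68.4), P→R = (340, -94, 33.8).
Normal n = (P→Q) × (P→R) = (-24580.2, -19031, 194330).
So ∂z/∂easting = −n_x/n_z = 0.12649 and ∂z/∂northing = −n_y/n_z = 0.09793.
|∇z| = √(a²+b²) = 0.15997, so dip δ = arctan(0.15997) = 9.09°.
True thickness = vertical thickness × cos δ = 149.3 × cos 9.09° = 147.4 ft.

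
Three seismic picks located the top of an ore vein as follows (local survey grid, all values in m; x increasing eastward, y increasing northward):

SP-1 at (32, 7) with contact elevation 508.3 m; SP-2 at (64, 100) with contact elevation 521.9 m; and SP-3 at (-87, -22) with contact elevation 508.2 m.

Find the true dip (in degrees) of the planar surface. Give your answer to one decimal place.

9.3°

Let the plane be z = a·x + b·y + c.
SP-2−SP-1: 32a + 93b = 13.6;  SP-3−SP-1: −119a − 29b = −0.1.
Solving gives a = −0.03798, b = 0.15931.
Gradient magnitude |∇z| = √(a² + b²) = √(0.00144 + 0.02538) = 0.16377.
True dip = arctan(0.16377) = 9.3°, dipping toward SSE (azimuth ≈ 167°).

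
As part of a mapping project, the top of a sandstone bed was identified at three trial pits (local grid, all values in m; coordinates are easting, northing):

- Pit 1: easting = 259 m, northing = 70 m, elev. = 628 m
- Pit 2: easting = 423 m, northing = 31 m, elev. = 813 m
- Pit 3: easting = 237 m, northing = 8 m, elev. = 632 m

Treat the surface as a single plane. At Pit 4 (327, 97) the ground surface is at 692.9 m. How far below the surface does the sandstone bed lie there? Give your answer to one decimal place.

6.7 m

Let the plane be z = a·easting + b·northing + c.
Pit 2−Pit 1: 164a − 39b = 185;  Pit 3−Pit 1: −22a − 62b = 4.
Solving gives a = 1.02612, b = −0.42862.
Then c = 628 − a·259 − b·70 = 392.24.
At (327, 97): z_contact = 335.54 − 41.58 + 392.24 = 686.20 m.
Depth below ground = 692.9 − 686.20 = 6.7 m.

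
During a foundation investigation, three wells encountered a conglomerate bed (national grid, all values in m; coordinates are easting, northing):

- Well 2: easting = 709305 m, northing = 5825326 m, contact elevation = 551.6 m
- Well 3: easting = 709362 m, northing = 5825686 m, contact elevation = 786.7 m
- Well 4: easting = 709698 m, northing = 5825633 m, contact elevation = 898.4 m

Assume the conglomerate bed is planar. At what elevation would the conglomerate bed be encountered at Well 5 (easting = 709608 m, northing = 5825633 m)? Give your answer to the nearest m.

Let the plane be z = a·easting + b·northing + c.
Well 3−Well 2: 57a + 360b = 235.1;  Well 4−Well 2: 393a + 307b = 346.8.
Solving gives a = 0.42484171, b = 0.58578895.
Then c = 551.6 − a·709305 − b·5825326 = −3713202.36.
At (709608, 5825633): z = 301471.1 + 3412591.4 − 3713202.36 = 860.2 m.

860 m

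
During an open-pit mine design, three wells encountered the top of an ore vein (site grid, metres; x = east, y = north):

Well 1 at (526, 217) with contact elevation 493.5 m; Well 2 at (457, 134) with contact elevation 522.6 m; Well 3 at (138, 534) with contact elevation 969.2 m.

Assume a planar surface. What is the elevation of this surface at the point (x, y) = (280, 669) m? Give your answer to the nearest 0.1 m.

895.1 m

Two edge vectors: Well 1→Well 2 = (-69, -83, 29.1), Well 1→Well 3 = (-388, 317, 475.7).
Normal n = (Well 1→Well 2) × (Well 1→Well 3) = (-48707.8, 21532.5, -54077).
So ∂z/∂x = −n_x/n_z = −0.90071 and ∂z/∂y = −n_y/n_z = 0.39818.
Intercept c from Well 1: 493.5 + 473.77 − 86.41 = 880.87.
At (280, 669): z = −252.2 + 266.4 + 880.87 = 895.1 m.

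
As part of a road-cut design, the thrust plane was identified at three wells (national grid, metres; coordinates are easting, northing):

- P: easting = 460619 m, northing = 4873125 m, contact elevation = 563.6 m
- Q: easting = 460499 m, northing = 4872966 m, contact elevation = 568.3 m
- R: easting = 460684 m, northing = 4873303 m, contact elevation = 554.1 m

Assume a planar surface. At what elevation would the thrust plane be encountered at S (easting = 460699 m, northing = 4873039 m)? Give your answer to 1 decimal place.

575.0 m

Let the plane be z = a·easting + b·northing + c.
Q−P: −120a − 159b = 4.7;  R−P: 65a + 178b = −9.5.
Solving gives a = 0.061124717, b = −0.075691610.
Then c = 563.6 − a·460619 − b·4873125 = 341263.07.
At (460699, 4873039): z = 28160.1 − 368848.2 + 341263.07 = 575.0 m.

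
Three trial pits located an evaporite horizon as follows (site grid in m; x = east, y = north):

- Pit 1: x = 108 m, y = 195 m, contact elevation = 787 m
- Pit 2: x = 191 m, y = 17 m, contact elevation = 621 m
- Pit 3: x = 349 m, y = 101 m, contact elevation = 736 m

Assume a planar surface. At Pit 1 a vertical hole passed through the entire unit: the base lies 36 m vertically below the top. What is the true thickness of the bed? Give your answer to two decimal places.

25.00 m

Two edge vectors: Pit 1→Pit 2 = (83, -178, -166), Pit 1→Pit 3 = (241, -94, -51).
Normal n = (Pit 1→Pit 2) × (Pit 1→Pit 3) = (-6526, -35773, 35096).
So ∂z/∂x = −n_x/n_z = 0.18595 and ∂z/∂y = −n_y/n_z = 1.01929.
|∇z| = √(a²+b²) = 1.03611, so dip δ = arctan(1.03611) = 46.02°.
True thickness = vertical thickness × cos δ = 36 × cos 46.02° = 25.00 m.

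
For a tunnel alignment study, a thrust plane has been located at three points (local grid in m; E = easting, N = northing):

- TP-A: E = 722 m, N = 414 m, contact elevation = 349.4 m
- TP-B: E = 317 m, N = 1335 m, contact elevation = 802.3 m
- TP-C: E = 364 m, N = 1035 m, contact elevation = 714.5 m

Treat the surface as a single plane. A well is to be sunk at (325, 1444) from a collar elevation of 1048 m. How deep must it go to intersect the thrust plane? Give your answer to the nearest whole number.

231 m

Two edge vectors: TP-A→TP-B = (-405, 921, 452.9), TP-A→TP-C = (-358, 621, 365.1).
Normal n = (TP-A→TP-B) × (TP-A→TP-C) = (55006.2, -14272.7, 78213).
So ∂z/∂E = −n_x/n_z = −0.70329 and ∂z/∂N = −n_y/n_z = 0.18249.
Intercept c from TP-A: 349.4 + 507.77 − 75.55 = 781.62.
At (325, 1444): z_contact = −228.6 + 263.5 + 781.62 = 816.6 m.
Depth below ground = 1048 − 816.6 = 231 m.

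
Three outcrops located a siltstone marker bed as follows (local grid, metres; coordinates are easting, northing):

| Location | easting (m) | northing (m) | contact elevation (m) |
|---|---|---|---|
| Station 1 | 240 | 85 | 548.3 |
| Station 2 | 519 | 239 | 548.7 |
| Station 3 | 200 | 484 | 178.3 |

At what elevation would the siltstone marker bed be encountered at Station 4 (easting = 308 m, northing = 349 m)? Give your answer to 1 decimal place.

349.4 m

Two edge vectors: Station 1→Station 2 = (279, 154, 0.4), Station 1→Station 3 = (-40, 399, -370).
Normal n = (Station 1→Station 2) × (Station 1→Station 3) = (-57139.6, 103214, 117481).
So ∂z/∂easting = −n_x/n_z = 0.48637 and ∂z/∂northing = −n_y/n_z = −0.87856.
Intercept c from Station 1: 548.3 − 116.73 + 74.68 = 506.25.
At (308, 349): z = 149.8 − 306.6 + 506.25 = 349.4 m.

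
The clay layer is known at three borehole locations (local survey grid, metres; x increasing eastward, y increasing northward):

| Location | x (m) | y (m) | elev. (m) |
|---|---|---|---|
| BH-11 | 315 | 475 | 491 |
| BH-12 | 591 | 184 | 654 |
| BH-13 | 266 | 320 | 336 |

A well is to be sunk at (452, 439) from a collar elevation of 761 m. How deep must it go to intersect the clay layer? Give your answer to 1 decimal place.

Two edge vectors: BH-11→BH-12 = (276, -291, 163), BH-11→BH-13 = (-49, -155, -155).
Normal n = (BH-11→BH-12) × (BH-11→BH-13) = (70370, 34793, -57039).
So ∂z/∂x = −n_x/n_z = 1.23372 and ∂z/∂y = −n_y/n_z = 0.60999.
Intercept c from BH-11: 491 − 388.62 − 289.74 = −187.36.
At (452, 439): z_contact = 557.64 + 267.78 − 187.36 = 638.06 m.
Depth below ground = 761 − 638.06 = 122.9 m.

122.9 m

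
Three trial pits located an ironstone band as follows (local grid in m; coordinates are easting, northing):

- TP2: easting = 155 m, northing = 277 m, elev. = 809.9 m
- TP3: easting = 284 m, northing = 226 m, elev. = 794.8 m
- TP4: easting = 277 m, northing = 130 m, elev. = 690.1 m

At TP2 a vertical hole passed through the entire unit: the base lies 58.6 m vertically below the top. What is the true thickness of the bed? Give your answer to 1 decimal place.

Two edge vectors: TP2→TP3 = (129, -51, -15.1), TP2→TP4 = (122, -147, -119.8).
Normal n = (TP2→TP3) × (TP2→TP4) = (3890.1, 13612, -12741).
So ∂z/∂easting = −n_x/n_z = 0.30532 and ∂z/∂northing = −n_y/n_z = 1.06836.
|∇z| = √(a²+b²) = 1.11113, so dip δ = arctan(1.11113) = 48.01°.
True thickness = vertical thickness × cos δ = 58.6 × cos 48.01° = 39.2 m.

39.2 m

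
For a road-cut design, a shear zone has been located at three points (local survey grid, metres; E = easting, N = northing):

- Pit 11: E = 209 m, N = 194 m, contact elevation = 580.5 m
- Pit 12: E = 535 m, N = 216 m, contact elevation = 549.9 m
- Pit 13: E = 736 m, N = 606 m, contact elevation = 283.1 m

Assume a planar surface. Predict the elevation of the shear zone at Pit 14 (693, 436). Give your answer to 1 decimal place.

Two edge vectors: Pit 11→Pit 12 = (326, 22, -30.6), Pit 11→Pit 13 = (527, 412, -297.4).
Normal n = (Pit 11→Pit 12) × (Pit 11→Pit 13) = (6064.4, 80826.2, 122718).
So ∂z/∂E = −n_x/n_z = −0.04942 and ∂z/∂N = −n_y/n_z = −0.65863.
Intercept c from Pit 11: 580.5 + 10.33 + 127.77 = 718.60.
At (693, 436): z = −34.2 − 287.2 + 718.60 = 397.2 m.

397.2 m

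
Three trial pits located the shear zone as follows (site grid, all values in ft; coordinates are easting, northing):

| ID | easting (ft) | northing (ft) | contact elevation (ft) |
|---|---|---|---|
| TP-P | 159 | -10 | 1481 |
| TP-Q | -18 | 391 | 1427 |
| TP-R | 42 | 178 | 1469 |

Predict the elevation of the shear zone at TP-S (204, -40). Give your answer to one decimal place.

Two edge vectors: TP-P→TP-Q = (-177, 401, -54), TP-P→TP-R = (-117, 188, -12).
Normal n = (TP-P→TP-Q) × (TP-P→TP-R) = (5340, 4194, 13641).
So ∂z/∂easting = −n_x/n_z = −0.39147 and ∂z/∂northing = −n_y/n_z = −0.30746.
Intercept c from TP-P: 1481 + 62.24 − 3.07 = 1540.17.
At (204, -40): z = −79.9 + 12.3 + 1540.17 = 1472.6 ft.

1472.6 ft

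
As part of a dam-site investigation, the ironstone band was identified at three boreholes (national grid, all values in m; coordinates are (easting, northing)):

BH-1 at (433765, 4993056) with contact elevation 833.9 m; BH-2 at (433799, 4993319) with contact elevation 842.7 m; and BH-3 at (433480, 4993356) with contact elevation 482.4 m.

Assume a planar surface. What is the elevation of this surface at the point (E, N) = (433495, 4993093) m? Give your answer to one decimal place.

Let the plane be z = a·E + b·N + c.
BH-2−BH-1: 34a + 263b = 8.8;  BH-3−BH-1: −285a + 300b = −351.5.
Solving gives a = 1.116605014, b = −0.110891903.
Then c = 833.9 − a·433765 − b·4993056 = 70179.21.
At (433495, 4993093): z = 484042.7 − 553693.6 + 70179.21 = 528.3 m.

528.3 m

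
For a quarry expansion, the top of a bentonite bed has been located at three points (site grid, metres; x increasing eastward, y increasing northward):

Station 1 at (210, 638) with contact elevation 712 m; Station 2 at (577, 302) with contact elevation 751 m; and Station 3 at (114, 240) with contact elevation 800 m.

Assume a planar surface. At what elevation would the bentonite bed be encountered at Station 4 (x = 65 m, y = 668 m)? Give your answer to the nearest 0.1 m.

Let the plane be z = a·x + b·y + c.
Station 2−Station 1: 367a − 336b = 39;  Station 3−Station 1: −96a − 398b = 88.
Solving gives a = −0.07877, b = −0.20211.
Then c = 712 − a·210 − b·638 = 857.49.
At (65, 668): z = −5.1 − 135.0 + 857.49 = 717.4 m.

717.4 m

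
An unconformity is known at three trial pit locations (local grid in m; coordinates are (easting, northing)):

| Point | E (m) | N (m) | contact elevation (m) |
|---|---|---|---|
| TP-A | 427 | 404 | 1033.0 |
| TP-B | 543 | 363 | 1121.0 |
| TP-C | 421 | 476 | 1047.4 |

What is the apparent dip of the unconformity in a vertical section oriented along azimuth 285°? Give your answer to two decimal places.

Let the plane be z = a·E + b·N + c.
TP-B−TP-A: 116a − 41b = 88;  TP-C−TP-A: −6a + 72b = 14.4.
Solving gives a = 0.85448, b = 0.27121.
Unit vector along 285° is (sin 285°, cos 285°) = (-0.9659, 0.2588).
Slope in that direction = a·(-0.9659) + b·(0.2588) = −0.75517.
Apparent dip = arctan|0.75517| = 37.06° (true dip is 41.9°, so apparent ≤ true as expected).

37.06°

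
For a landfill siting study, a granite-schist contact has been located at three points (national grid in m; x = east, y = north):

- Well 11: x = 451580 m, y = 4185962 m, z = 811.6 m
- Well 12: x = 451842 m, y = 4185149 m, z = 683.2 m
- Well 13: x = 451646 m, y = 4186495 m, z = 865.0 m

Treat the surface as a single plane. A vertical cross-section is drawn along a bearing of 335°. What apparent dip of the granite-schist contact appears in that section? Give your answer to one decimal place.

9.1°

Two edge vectors: Well 11→Well 12 = (262, -813, -128.4), Well 11→Well 13 = (66, 533, 53.4).
Normal n = (Well 11→Well 12) × (Well 11→Well 13) = (25023, -22465.2, 193304).
So ∂z/∂x = −n_x/n_z = −0.12945 and ∂z/∂y = −n_y/n_z = 0.11622.
Unit vector along 335° is (sin 335°, cos 335°) = (-0.4226, 0.9063).
Slope in that direction = a·(-0.4226) + b·(0.9063) = 0.16004.
Apparent dip = arctan|0.16004| = 9.1° (true dip is 9.9°, so apparent ≤ true as expected).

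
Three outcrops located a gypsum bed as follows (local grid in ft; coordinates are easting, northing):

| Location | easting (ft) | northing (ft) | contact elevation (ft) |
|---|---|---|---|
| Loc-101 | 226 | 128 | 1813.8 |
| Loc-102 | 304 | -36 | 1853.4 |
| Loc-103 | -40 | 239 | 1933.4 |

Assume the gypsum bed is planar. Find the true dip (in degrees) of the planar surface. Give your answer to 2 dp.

41.71°

Let the plane be z = a·easting + b·northing + c.
Loc-102−Loc-101: 78a − 164b = 39.6;  Loc-103−Loc-101: −266a + 111b = 119.6.
Solving gives a = −0.68667, b = −0.56805.
Gradient magnitude |∇z| = √(a² + b²) = √(0.47151 + 0.32268) = 0.89117.
True dip = arctan(0.89117) = 41.71°, dipping toward NE (azimuth ≈ 050°).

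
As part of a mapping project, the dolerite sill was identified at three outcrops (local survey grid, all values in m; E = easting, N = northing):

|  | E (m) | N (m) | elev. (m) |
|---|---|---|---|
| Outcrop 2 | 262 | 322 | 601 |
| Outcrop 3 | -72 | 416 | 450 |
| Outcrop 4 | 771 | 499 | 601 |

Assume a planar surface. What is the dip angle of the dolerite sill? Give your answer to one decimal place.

Two edge vectors: Outcrop 2→Outcrop 3 = (-334, 94, -151), Outcrop 2→Outcrop 4 = (509, 177, 0).
Normal n = (Outcrop 2→Outcrop 3) × (Outcrop 2→Outcrop 4) = (26727, -76859, -106964).
So ∂z/∂E = −n_x/n_z = 0.24987 and ∂z/∂N = −n_y/n_z = −0.71855.
Gradient magnitude |∇z| = √(a² + b²) = √(0.06243 + 0.51631) = 0.76076.
True dip = arctan(0.76076) = 37.3°, dipping toward NNW (azimuth ≈ 341°).

37.3°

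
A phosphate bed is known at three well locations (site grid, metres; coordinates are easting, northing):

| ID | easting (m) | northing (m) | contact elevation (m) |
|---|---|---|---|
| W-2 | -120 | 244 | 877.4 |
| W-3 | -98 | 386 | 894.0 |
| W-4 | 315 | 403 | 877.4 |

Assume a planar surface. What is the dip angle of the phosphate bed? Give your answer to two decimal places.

Two edge vectors: W-2→W-3 = (22, 142, 16.6), W-2→W-4 = (435, 159, 0).
Normal n = (W-2→W-3) × (W-2→W-4) = (-2639.4, 7221, -58272).
So ∂z/∂easting = −n_x/n_z = −0.04529 and ∂z/∂northing = −n_y/n_z = 0.12392.
Gradient magnitude |∇z| = √(a² + b²) = √(0.00205 + 0.01536) = 0.13194.
True dip = arctan(0.13194) = 7.52°, dipping toward SSE (azimuth ≈ 160°).

7.52°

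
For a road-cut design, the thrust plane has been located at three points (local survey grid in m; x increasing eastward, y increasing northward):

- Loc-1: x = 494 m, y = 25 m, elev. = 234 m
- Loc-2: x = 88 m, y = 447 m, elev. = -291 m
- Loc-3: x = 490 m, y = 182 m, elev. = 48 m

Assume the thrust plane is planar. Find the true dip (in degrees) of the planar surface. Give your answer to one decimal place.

Let the plane be z = a·x + b·y + c.
Loc-2−Loc-1: −406a + 422b = −525;  Loc-3−Loc-1: −4a + 157b = −186.
Solving gives a = 0.06338, b = −1.18310.
Gradient magnitude |∇z| = √(a² + b²) = √(0.00402 + 1.39972) = 1.18480.
True dip = arctan(1.18480) = 49.8°, dipping toward N (azimuth ≈ 357°).

49.8°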